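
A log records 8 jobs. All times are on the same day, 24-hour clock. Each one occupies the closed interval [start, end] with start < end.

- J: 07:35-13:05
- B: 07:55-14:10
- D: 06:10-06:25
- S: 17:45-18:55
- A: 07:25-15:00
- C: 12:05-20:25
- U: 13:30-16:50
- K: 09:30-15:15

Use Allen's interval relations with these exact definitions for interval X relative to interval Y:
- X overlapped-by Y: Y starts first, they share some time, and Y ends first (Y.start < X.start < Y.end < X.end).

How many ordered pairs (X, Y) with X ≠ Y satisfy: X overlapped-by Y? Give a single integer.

11

Checking all 56 ordered pairs for relation 'overlapped-by'; matching pairs in alphabetical order:
(B, J): B overlapped-by J ✓
(C, A): C overlapped-by A ✓
(C, B): C overlapped-by B ✓
(C, J): C overlapped-by J ✓
(C, K): C overlapped-by K ✓
(K, A): K overlapped-by A ✓
(K, B): K overlapped-by B ✓
(K, J): K overlapped-by J ✓
(U, A): U overlapped-by A ✓
(U, B): U overlapped-by B ✓
(U, K): U overlapped-by K ✓
Count: 11.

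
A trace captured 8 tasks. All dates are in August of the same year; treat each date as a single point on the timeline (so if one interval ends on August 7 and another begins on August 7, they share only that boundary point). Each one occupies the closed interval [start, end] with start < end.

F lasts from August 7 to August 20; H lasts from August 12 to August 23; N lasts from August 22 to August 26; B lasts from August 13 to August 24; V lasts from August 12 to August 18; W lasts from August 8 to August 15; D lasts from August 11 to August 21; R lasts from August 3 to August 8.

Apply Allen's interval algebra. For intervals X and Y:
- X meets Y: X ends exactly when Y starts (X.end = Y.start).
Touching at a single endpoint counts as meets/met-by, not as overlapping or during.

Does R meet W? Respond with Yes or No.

Yes

R = [August 3, August 8], W = [August 8, August 15].
Actual relation of R to W: meets.
Asked whether 'meets' holds → Yes.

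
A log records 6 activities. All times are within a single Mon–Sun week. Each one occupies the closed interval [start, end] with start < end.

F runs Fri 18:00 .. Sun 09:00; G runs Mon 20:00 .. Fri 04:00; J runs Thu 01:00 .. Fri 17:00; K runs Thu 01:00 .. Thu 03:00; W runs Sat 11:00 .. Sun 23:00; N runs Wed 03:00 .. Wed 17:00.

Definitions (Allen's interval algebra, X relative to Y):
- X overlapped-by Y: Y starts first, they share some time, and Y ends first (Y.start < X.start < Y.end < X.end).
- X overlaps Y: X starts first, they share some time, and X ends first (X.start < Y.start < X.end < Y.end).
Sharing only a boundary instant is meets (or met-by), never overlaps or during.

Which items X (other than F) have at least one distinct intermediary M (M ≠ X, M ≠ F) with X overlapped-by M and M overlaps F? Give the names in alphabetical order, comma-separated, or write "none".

Target F = [Fri 18:00, Sun 09:00].
Intermediaries M with M overlaps F: none.
Union: none.

none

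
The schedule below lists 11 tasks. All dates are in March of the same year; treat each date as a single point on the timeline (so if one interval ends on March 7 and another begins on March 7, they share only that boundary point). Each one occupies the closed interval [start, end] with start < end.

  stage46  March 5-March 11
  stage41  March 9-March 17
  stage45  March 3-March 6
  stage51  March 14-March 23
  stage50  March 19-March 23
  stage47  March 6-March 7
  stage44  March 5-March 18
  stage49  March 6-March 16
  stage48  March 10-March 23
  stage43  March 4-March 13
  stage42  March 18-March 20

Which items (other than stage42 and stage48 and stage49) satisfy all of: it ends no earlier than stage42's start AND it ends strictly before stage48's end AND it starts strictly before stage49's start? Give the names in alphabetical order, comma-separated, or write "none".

Conditions: its end is no earlier than stage42's start (X.end >= March 18) AND its end is strictly before stage48's end (X.end < March 23) AND its start is strictly before stage49's start (X.start < March 6).
stage41: end March 17 >= March 18? ✗; end March 17 < March 23? ✓; start March 9 < March 6? ✗ → no.
stage43: end March 13 >= March 18? ✗; end March 13 < March 23? ✓; start March 4 < March 6? ✓ → no.
stage44: end March 18 >= March 18? ✓; end March 18 < March 23? ✓; start March 5 < March 6? ✓ → yes.
stage45: end March 6 >= March 18? ✗; end March 6 < March 23? ✓; start March 3 < March 6? ✓ → no.
stage46: end March 11 >= March 18? ✗; end March 11 < March 23? ✓; start March 5 < March 6? ✓ → no.
stage47: end March 7 >= March 18? ✗; end March 7 < March 23? ✓; start March 6 < March 6? ✗ → no.
stage50: end March 23 >= March 18? ✓; end March 23 < March 23? ✗; start March 19 < March 6? ✗ → no.
stage51: end March 23 >= March 18? ✓; end March 23 < March 23? ✗; start March 14 < March 6? ✗ → no.
Result: stage44.

stage44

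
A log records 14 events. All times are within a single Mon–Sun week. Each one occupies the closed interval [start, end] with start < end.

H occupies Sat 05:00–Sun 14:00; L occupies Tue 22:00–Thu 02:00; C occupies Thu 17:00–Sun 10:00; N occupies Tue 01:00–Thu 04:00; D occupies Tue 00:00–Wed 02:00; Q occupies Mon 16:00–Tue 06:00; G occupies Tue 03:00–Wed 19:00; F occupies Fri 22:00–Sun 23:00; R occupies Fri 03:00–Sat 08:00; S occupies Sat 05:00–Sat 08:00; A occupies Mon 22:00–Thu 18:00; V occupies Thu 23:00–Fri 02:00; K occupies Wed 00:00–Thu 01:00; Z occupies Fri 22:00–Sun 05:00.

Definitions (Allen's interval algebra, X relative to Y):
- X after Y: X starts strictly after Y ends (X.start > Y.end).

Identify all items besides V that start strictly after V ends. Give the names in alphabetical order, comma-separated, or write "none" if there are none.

F, H, R, S, Z

Target V = [Thu 23:00, Fri 02:00].
A [Mon 22:00, Thu 18:00] → before → no.
C [Thu 17:00, Sun 10:00] → contains → no.
D [Tue 00:00, Wed 02:00] → before → no.
F [Fri 22:00, Sun 23:00] → after → yes.
G [Tue 03:00, Wed 19:00] → before → no.
H [Sat 05:00, Sun 14:00] → after → yes.
K [Wed 00:00, Thu 01:00] → before → no.
L [Tue 22:00, Thu 02:00] → before → no.
N [Tue 01:00, Thu 04:00] → before → no.
Q [Mon 16:00, Tue 06:00] → before → no.
R [Fri 03:00, Sat 08:00] → after → yes.
S [Sat 05:00, Sat 08:00] → after → yes.
Z [Fri 22:00, Sun 05:00] → after → yes.
Result: F, H, R, S, Z.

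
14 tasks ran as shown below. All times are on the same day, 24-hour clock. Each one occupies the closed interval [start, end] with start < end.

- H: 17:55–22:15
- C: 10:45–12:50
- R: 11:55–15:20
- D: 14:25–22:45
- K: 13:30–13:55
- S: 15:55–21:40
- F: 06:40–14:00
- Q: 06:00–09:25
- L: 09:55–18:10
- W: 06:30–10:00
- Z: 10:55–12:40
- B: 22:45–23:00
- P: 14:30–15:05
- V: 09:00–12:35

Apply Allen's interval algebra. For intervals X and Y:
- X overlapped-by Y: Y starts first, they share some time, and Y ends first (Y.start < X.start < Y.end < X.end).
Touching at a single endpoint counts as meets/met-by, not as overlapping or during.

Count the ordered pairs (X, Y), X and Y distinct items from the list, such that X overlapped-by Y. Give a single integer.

Checking all 182 ordered pairs for relation 'overlapped-by'; matching pairs in alphabetical order:
(C, V): C overlapped-by V ✓
(D, L): D overlapped-by L ✓
(D, R): D overlapped-by R ✓
(F, Q): F overlapped-by Q ✓
(F, W): F overlapped-by W ✓
(H, L): H overlapped-by L ✓
(H, S): H overlapped-by S ✓
(L, F): L overlapped-by F ✓
(L, V): L overlapped-by V ✓
(L, W): L overlapped-by W ✓
(R, C): R overlapped-by C ✓
(R, F): R overlapped-by F ✓
(R, V): R overlapped-by V ✓
(R, Z): R overlapped-by Z ✓
(S, L): S overlapped-by L ✓
(V, Q): V overlapped-by Q ✓
(V, W): V overlapped-by W ✓
(W, Q): W overlapped-by Q ✓
(Z, V): Z overlapped-by V ✓
Count: 19.

19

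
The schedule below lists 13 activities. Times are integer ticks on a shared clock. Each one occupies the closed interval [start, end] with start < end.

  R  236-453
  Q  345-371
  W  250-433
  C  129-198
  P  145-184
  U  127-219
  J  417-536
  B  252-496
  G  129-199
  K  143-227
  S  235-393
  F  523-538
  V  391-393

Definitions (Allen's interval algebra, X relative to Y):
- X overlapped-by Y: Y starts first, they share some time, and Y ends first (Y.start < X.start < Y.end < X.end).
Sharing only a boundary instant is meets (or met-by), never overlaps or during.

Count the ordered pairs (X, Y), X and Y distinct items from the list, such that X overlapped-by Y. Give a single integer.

Checking all 156 ordered pairs for relation 'overlapped-by'; matching pairs in alphabetical order:
(B, R): B overlapped-by R ✓
(B, S): B overlapped-by S ✓
(B, W): B overlapped-by W ✓
(F, J): F overlapped-by J ✓
(J, B): J overlapped-by B ✓
(J, R): J overlapped-by R ✓
(J, W): J overlapped-by W ✓
(K, C): K overlapped-by C ✓
(K, G): K overlapped-by G ✓
(K, U): K overlapped-by U ✓
(R, S): R overlapped-by S ✓
(W, S): W overlapped-by S ✓
Count: 12.

12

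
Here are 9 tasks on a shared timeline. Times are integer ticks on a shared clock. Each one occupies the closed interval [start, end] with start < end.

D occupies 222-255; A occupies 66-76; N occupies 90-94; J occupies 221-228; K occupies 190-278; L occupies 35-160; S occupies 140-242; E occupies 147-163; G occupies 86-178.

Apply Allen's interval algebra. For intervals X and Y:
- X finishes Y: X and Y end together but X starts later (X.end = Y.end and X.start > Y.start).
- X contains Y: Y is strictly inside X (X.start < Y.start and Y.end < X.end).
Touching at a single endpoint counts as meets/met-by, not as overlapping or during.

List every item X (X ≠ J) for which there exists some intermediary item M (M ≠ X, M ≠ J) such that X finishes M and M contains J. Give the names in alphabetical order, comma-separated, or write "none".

Target J = [221, 228].
Intermediaries M with M contains J: K, S.
Via K — items with X finishes K: none.
Via S — items with X finishes S: none.
Union: none.

none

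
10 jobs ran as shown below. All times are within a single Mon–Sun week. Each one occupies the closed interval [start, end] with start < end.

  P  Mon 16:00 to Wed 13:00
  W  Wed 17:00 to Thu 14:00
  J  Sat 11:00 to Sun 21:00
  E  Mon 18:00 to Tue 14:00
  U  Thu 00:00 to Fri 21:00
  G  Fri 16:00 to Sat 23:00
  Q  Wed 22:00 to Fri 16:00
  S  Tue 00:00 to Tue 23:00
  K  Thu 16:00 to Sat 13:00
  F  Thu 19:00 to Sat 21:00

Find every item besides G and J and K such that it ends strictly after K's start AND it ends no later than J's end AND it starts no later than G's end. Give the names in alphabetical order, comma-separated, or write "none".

F, Q, U

Conditions: its end is strictly after K's start (X.end > Thu 16:00) AND its end is no later than J's end (X.end <= Sun 21:00) AND its start is no later than G's end (X.start <= Sat 23:00).
E: end Tue 14:00 > Thu 16:00? ✗; end Tue 14:00 <= Sun 21:00? ✓; start Mon 18:00 <= Sat 23:00? ✓ → no.
F: end Sat 21:00 > Thu 16:00? ✓; end Sat 21:00 <= Sun 21:00? ✓; start Thu 19:00 <= Sat 23:00? ✓ → yes.
P: end Wed 13:00 > Thu 16:00? ✗; end Wed 13:00 <= Sun 21:00? ✓; start Mon 16:00 <= Sat 23:00? ✓ → no.
Q: end Fri 16:00 > Thu 16:00? ✓; end Fri 16:00 <= Sun 21:00? ✓; start Wed 22:00 <= Sat 23:00? ✓ → yes.
S: end Tue 23:00 > Thu 16:00? ✗; end Tue 23:00 <= Sun 21:00? ✓; start Tue 00:00 <= Sat 23:00? ✓ → no.
U: end Fri 21:00 > Thu 16:00? ✓; end Fri 21:00 <= Sun 21:00? ✓; start Thu 00:00 <= Sat 23:00? ✓ → yes.
W: end Thu 14:00 > Thu 16:00? ✗; end Thu 14:00 <= Sun 21:00? ✓; start Wed 17:00 <= Sat 23:00? ✓ → no.
Result: F, Q, U.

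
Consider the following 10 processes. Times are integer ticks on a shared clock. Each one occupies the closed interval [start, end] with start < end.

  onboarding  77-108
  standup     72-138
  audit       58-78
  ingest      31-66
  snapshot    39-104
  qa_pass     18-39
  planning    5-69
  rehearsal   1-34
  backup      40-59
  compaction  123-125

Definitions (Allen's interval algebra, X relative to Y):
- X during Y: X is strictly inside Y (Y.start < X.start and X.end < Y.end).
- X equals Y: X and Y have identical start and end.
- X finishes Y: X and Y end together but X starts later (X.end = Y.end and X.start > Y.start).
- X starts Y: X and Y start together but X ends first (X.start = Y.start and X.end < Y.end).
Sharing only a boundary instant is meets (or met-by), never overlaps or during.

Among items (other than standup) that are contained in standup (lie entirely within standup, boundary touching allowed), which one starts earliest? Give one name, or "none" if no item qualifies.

onboarding

Target standup = [72, 138].
audit [58, 78] → overlaps → excluded.
backup [40, 59] → before → excluded.
compaction [123, 125] → during → candidate.
ingest [31, 66] → before → excluded.
onboarding [77, 108] → during → candidate.
planning [5, 69] → before → excluded.
qa_pass [18, 39] → before → excluded.
rehearsal [1, 34] → before → excluded.
snapshot [39, 104] → overlaps → excluded.
Among candidates, earliest start is 77 → onboarding.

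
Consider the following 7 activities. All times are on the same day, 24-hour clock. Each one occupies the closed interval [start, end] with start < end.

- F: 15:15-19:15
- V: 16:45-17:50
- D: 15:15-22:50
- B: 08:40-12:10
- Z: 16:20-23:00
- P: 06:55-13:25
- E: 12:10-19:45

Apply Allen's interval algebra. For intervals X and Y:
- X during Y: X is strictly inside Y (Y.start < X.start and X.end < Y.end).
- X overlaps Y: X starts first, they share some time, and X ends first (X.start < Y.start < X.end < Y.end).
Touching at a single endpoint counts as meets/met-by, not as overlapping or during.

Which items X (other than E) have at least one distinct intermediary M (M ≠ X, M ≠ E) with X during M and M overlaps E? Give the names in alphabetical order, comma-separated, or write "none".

B

Target E = [12:10, 19:45].
Intermediaries M with M overlaps E: P.
Via P — items with X during P: B.
Union: B.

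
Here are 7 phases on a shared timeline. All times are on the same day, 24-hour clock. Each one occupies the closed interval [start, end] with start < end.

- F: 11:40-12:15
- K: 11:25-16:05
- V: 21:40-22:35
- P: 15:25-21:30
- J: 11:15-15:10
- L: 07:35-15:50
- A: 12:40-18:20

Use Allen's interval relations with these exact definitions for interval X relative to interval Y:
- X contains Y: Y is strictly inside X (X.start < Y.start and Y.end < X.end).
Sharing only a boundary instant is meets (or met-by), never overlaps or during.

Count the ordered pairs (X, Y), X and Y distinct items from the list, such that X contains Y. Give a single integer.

Checking all 42 ordered pairs for relation 'contains'; matching pairs in alphabetical order:
(J, F): J contains F ✓
(K, F): K contains F ✓
(L, F): L contains F ✓
(L, J): L contains J ✓
Count: 4.

4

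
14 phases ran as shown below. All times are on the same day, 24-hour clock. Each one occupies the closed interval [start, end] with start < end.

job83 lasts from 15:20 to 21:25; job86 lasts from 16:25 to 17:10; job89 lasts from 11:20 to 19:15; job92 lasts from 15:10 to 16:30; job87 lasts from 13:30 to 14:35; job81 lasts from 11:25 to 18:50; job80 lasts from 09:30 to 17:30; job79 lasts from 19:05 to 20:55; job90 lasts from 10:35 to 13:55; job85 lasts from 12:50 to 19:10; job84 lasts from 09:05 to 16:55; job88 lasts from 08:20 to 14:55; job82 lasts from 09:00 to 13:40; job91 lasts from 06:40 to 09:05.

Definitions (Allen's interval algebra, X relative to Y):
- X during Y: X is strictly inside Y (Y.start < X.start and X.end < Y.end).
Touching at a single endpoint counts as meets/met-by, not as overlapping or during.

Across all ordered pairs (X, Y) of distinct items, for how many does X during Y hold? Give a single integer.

23

Checking all 182 ordered pairs for relation 'during'; matching pairs in alphabetical order:
(job79, job83): job79 during job83 ✓
(job81, job89): job81 during job89 ✓
(job82, job88): job82 during job88 ✓
(job85, job89): job85 during job89 ✓
(job86, job80): job86 during job80 ✓
(job86, job81): job86 during job81 ✓
(job86, job83): job86 during job83 ✓
(job86, job85): job86 during job85 ✓
(job86, job89): job86 during job89 ✓
(job87, job80): job87 during job80 ✓
(job87, job81): job87 during job81 ✓
(job87, job84): job87 during job84 ✓
(job87, job85): job87 during job85 ✓
(job87, job88): job87 during job88 ✓
(job87, job89): job87 during job89 ✓
(job90, job80): job90 during job80 ✓
(job90, job84): job90 during job84 ✓
(job90, job88): job90 during job88 ✓
(job92, job80): job92 during job80 ✓
(job92, job81): job92 during job81 ✓
(job92, job84): job92 during job84 ✓
(job92, job85): job92 during job85 ✓
(job92, job89): job92 during job89 ✓
Count: 23.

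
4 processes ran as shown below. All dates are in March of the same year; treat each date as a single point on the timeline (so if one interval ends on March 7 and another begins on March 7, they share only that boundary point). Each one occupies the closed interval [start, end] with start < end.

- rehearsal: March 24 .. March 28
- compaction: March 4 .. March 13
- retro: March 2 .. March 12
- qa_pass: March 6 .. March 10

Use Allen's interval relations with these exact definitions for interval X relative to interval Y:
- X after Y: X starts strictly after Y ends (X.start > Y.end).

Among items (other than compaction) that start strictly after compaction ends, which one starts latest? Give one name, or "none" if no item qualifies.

rehearsal

Target compaction = [March 4, March 13].
qa_pass [March 6, March 10] → during → excluded.
rehearsal [March 24, March 28] → after → candidate.
retro [March 2, March 12] → overlaps → excluded.
Among candidates, latest start is March 24 → rehearsal.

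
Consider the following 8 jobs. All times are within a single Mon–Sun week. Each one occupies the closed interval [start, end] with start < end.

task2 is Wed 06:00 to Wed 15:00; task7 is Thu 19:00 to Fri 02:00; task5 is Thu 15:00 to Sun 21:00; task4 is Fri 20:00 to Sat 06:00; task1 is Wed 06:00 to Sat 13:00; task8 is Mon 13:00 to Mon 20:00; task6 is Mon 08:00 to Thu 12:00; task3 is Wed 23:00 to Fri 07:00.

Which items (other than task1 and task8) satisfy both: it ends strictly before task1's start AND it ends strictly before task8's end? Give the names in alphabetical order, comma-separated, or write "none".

Conditions: its end is strictly before task1's start (X.end < Wed 06:00) AND its end is strictly before task8's end (X.end < Mon 20:00).
task2: end Wed 15:00 < Wed 06:00? ✗; end Wed 15:00 < Mon 20:00? ✗ → no.
task3: end Fri 07:00 < Wed 06:00? ✗; end Fri 07:00 < Mon 20:00? ✗ → no.
task4: end Sat 06:00 < Wed 06:00? ✗; end Sat 06:00 < Mon 20:00? ✗ → no.
task5: end Sun 21:00 < Wed 06:00? ✗; end Sun 21:00 < Mon 20:00? ✗ → no.
task6: end Thu 12:00 < Wed 06:00? ✗; end Thu 12:00 < Mon 20:00? ✗ → no.
task7: end Fri 02:00 < Wed 06:00? ✗; end Fri 02:00 < Mon 20:00? ✗ → no.
Result: none.

none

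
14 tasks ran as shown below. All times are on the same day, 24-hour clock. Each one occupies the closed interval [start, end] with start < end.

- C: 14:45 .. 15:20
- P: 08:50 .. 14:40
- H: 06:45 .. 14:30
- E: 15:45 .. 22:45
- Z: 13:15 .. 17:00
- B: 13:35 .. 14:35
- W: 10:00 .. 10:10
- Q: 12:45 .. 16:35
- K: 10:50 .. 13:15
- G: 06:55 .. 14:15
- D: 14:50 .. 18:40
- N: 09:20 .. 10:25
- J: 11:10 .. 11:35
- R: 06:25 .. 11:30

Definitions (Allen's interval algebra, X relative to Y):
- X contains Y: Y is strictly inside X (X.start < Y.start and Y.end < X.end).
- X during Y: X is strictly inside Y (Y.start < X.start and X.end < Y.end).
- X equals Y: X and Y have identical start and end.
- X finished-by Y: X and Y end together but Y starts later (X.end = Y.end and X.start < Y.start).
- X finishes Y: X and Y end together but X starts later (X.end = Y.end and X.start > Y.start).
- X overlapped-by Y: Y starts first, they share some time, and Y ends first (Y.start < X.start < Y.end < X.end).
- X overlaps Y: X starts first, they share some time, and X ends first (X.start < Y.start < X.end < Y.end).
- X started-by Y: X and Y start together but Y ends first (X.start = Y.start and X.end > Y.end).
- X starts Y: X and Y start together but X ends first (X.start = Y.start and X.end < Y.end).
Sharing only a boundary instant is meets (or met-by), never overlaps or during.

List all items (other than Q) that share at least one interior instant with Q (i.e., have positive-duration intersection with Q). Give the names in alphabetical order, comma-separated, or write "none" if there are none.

Target Q = [12:45, 16:35].
B [13:35, 14:35] → during → yes.
C [14:45, 15:20] → during → yes.
D [14:50, 18:40] → overlapped-by → yes.
E [15:45, 22:45] → overlapped-by → yes.
G [06:55, 14:15] → overlaps → yes.
H [06:45, 14:30] → overlaps → yes.
J [11:10, 11:35] → before → no.
K [10:50, 13:15] → overlaps → yes.
N [09:20, 10:25] → before → no.
P [08:50, 14:40] → overlaps → yes.
R [06:25, 11:30] → before → no.
W [10:00, 10:10] → before → no.
Z [13:15, 17:00] → overlapped-by → yes.
Result: B, C, D, E, G, H, K, P, Z.

B, C, D, E, G, H, K, P, Z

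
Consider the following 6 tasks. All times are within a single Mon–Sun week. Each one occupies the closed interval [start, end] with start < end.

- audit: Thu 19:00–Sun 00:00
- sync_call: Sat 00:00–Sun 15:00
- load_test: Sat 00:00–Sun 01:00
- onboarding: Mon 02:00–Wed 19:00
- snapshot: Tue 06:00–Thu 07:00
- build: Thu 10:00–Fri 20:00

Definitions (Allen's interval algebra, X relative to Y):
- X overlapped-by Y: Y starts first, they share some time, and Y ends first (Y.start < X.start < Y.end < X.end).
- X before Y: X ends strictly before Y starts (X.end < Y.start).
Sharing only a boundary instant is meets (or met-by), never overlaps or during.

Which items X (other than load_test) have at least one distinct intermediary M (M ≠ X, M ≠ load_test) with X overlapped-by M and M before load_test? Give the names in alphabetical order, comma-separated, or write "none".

audit, snapshot

Target load_test = [Sat 00:00, Sun 01:00].
Intermediaries M with M before load_test: build, onboarding, snapshot.
Via build — items with X overlapped-by build: audit.
Via onboarding — items with X overlapped-by onboarding: snapshot.
Via snapshot — items with X overlapped-by snapshot: none.
Union: audit, snapshot.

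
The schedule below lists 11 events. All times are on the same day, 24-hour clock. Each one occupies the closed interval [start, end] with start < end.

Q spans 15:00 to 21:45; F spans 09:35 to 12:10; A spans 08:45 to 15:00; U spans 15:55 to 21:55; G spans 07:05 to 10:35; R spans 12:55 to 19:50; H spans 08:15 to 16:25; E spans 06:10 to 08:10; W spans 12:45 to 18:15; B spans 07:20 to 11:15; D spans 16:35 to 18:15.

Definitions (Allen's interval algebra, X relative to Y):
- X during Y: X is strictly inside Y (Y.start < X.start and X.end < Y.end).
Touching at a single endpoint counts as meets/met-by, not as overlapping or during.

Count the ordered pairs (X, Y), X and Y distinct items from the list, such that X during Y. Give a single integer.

Checking all 110 ordered pairs for relation 'during'; matching pairs in alphabetical order:
(A, H): A during H ✓
(D, Q): D during Q ✓
(D, R): D during R ✓
(D, U): D during U ✓
(F, A): F during A ✓
(F, H): F during H ✓
Count: 6.

6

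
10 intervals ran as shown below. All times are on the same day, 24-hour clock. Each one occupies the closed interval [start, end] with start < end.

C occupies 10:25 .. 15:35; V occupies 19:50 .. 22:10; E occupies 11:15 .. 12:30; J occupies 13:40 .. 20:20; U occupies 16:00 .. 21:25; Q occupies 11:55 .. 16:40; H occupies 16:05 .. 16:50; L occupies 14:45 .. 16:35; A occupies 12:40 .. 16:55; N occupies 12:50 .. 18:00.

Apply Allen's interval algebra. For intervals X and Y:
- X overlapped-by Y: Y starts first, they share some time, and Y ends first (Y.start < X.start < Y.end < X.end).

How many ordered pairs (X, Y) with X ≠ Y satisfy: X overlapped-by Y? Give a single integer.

21

Checking all 90 ordered pairs for relation 'overlapped-by'; matching pairs in alphabetical order:
(A, C): A overlapped-by C ✓
(A, Q): A overlapped-by Q ✓
(H, L): H overlapped-by L ✓
(H, Q): H overlapped-by Q ✓
(J, A): J overlapped-by A ✓
(J, C): J overlapped-by C ✓
(J, N): J overlapped-by N ✓
(J, Q): J overlapped-by Q ✓
(L, C): L overlapped-by C ✓
(N, A): N overlapped-by A ✓
(N, C): N overlapped-by C ✓
(N, Q): N overlapped-by Q ✓
(Q, C): Q overlapped-by C ✓
(Q, E): Q overlapped-by E ✓
(U, A): U overlapped-by A ✓
(U, J): U overlapped-by J ✓
(U, L): U overlapped-by L ✓
(U, N): U overlapped-by N ✓
(U, Q): U overlapped-by Q ✓
(V, J): V overlapped-by J ✓
(V, U): V overlapped-by U ✓
Count: 21.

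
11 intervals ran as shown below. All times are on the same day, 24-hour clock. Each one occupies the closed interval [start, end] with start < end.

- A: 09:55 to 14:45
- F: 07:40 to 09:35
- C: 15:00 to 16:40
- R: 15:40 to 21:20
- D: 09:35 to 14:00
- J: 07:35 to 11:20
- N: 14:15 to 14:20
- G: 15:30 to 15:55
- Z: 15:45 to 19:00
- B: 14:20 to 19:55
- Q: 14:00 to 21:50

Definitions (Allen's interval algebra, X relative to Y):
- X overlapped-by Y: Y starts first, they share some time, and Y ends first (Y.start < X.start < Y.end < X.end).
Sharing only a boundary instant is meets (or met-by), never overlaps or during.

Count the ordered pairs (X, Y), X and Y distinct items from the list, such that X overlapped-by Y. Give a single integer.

10

Checking all 110 ordered pairs for relation 'overlapped-by'; matching pairs in alphabetical order:
(A, D): A overlapped-by D ✓
(A, J): A overlapped-by J ✓
(B, A): B overlapped-by A ✓
(D, J): D overlapped-by J ✓
(Q, A): Q overlapped-by A ✓
(R, B): R overlapped-by B ✓
(R, C): R overlapped-by C ✓
(R, G): R overlapped-by G ✓
(Z, C): Z overlapped-by C ✓
(Z, G): Z overlapped-by G ✓
Count: 10.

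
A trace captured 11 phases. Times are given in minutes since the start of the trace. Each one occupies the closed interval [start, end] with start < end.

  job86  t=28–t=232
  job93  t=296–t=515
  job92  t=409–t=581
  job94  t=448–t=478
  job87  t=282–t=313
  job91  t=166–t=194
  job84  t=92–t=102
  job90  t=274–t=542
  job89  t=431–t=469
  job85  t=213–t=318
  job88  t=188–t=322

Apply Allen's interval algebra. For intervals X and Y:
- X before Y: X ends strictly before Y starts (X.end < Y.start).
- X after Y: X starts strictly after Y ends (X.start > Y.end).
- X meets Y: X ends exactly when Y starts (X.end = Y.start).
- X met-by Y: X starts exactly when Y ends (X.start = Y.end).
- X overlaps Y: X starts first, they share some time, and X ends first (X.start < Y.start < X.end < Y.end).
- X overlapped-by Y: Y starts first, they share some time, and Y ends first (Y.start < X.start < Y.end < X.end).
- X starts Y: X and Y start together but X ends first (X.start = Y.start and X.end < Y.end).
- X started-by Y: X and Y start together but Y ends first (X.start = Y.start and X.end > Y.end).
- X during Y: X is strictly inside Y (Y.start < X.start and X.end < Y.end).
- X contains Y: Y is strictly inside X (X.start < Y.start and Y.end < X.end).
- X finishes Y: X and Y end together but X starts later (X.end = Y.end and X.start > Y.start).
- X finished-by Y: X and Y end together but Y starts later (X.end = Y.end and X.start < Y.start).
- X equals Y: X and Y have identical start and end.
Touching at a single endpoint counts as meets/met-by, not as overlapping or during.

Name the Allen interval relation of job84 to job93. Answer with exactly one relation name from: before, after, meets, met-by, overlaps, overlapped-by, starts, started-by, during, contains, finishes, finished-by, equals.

before

job84 = [t=92, t=102]; job93 = [t=296, t=515].
Compare endpoints: job84.start < job93.start, job84.start < job93.end, job84.end < job93.start, job84.end < job93.end.
That pattern is 'before'.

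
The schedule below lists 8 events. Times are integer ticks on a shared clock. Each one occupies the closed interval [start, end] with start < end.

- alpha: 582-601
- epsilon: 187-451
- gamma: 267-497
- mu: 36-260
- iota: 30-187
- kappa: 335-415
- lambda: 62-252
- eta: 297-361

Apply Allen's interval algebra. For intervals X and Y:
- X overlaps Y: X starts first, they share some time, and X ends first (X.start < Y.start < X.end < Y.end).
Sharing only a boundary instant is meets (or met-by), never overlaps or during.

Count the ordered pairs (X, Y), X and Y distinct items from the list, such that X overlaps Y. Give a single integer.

Checking all 56 ordered pairs for relation 'overlaps'; matching pairs in alphabetical order:
(epsilon, gamma): epsilon overlaps gamma ✓
(eta, kappa): eta overlaps kappa ✓
(iota, lambda): iota overlaps lambda ✓
(iota, mu): iota overlaps mu ✓
(lambda, epsilon): lambda overlaps epsilon ✓
(mu, epsilon): mu overlaps epsilon ✓
Count: 6.

6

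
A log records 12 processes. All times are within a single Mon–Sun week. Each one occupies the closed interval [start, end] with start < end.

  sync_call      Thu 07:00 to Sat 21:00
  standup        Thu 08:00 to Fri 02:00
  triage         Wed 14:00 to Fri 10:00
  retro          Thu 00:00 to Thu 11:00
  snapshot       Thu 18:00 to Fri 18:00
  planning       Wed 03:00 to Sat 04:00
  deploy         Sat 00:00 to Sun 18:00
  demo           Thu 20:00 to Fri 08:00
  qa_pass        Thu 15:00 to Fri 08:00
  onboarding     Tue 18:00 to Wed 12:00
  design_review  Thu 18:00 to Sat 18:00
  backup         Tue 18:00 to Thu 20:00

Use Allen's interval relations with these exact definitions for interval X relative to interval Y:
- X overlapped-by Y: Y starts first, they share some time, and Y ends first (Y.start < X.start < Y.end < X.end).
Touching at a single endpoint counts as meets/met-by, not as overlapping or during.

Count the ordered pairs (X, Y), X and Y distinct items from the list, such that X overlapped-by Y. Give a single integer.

Checking all 132 ordered pairs for relation 'overlapped-by'; matching pairs in alphabetical order:
(demo, standup): demo overlapped-by standup ✓
(deploy, design_review): deploy overlapped-by design_review ✓
(deploy, planning): deploy overlapped-by planning ✓
(deploy, sync_call): deploy overlapped-by sync_call ✓
(design_review, backup): design_review overlapped-by backup ✓
(design_review, planning): design_review overlapped-by planning ✓
(design_review, qa_pass): design_review overlapped-by qa_pass ✓
(design_review, standup): design_review overlapped-by standup ✓
(design_review, triage): design_review overlapped-by triage ✓
(planning, backup): planning overlapped-by backup ✓
(planning, onboarding): planning overlapped-by onboarding ✓
(qa_pass, backup): qa_pass overlapped-by backup ✓
(qa_pass, standup): qa_pass overlapped-by standup ✓
(snapshot, backup): snapshot overlapped-by backup ✓
(snapshot, qa_pass): snapshot overlapped-by qa_pass ✓
(snapshot, standup): snapshot overlapped-by standup ✓
(snapshot, triage): snapshot overlapped-by triage ✓
(standup, backup): standup overlapped-by backup ✓
(standup, retro): standup overlapped-by retro ✓
(sync_call, backup): sync_call overlapped-by backup ✓
(sync_call, planning): sync_call overlapped-by planning ✓
(sync_call, retro): sync_call overlapped-by retro ✓
(sync_call, triage): sync_call overlapped-by triage ✓
(triage, backup): triage overlapped-by backup ✓
Count: 24.

24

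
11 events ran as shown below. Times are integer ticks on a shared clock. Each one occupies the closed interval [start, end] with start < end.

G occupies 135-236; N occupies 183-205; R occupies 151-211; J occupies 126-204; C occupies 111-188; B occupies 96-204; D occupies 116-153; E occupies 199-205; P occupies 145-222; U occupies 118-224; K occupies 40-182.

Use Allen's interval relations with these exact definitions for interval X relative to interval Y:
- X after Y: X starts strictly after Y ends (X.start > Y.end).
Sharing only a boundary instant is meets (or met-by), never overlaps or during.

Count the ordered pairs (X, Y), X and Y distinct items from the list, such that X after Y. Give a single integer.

Checking all 110 ordered pairs for relation 'after'; matching pairs in alphabetical order:
(E, C): E after C ✓
(E, D): E after D ✓
(E, K): E after K ✓
(N, D): N after D ✓
(N, K): N after K ✓
Count: 5.

5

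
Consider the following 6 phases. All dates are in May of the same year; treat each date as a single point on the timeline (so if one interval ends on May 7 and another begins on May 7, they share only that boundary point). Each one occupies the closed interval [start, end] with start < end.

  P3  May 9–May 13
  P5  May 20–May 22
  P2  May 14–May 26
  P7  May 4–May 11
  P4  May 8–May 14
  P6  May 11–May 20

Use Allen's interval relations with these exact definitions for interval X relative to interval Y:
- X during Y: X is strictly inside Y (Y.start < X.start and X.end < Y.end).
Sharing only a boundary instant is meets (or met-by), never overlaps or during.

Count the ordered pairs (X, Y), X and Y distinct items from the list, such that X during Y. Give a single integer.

Checking all 30 ordered pairs for relation 'during'; matching pairs in alphabetical order:
(P3, P4): P3 during P4 ✓
(P5, P2): P5 during P2 ✓
Count: 2.

2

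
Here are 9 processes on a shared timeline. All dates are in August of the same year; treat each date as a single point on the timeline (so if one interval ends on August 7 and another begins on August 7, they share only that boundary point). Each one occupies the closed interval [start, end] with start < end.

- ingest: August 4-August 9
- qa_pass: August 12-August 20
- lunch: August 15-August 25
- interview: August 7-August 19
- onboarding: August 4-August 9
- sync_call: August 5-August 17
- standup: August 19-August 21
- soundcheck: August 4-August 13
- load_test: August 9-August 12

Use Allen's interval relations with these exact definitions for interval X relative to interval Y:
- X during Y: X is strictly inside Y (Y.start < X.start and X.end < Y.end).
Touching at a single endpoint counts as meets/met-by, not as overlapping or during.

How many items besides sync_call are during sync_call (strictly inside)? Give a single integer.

1

Target sync_call = [August 5, August 17].
ingest [August 4, August 9] → overlaps → no.
interview [August 7, August 19] → overlapped-by → no.
load_test [August 9, August 12] → during → counts.
lunch [August 15, August 25] → overlapped-by → no.
onboarding [August 4, August 9] → overlaps → no.
qa_pass [August 12, August 20] → overlapped-by → no.
soundcheck [August 4, August 13] → overlaps → no.
standup [August 19, August 21] → after → no.
Total: 1.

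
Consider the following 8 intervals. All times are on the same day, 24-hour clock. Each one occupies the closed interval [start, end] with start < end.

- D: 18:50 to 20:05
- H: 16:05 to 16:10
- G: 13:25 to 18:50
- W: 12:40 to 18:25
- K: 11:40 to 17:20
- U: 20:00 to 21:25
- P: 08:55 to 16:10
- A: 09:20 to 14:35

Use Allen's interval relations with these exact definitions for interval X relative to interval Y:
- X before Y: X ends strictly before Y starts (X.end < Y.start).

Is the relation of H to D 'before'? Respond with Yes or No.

H = [16:05, 16:10], D = [18:50, 20:05].
Actual relation of H to D: before.
Asked whether 'before' holds → Yes.

Yes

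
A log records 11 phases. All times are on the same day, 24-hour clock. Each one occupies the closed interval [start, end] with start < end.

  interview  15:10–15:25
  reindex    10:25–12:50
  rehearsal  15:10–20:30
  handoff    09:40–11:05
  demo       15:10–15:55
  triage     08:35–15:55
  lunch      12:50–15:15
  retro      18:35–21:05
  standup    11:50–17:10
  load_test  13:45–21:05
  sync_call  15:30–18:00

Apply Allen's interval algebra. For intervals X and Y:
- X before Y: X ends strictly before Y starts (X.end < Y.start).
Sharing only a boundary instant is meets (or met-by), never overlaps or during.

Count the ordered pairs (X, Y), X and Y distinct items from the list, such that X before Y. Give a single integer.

Checking all 110 ordered pairs for relation 'before'; matching pairs in alphabetical order:
(demo, retro): demo before retro ✓
(handoff, demo): handoff before demo ✓
(handoff, interview): handoff before interview ✓
(handoff, load_test): handoff before load_test ✓
(handoff, lunch): handoff before lunch ✓
(handoff, rehearsal): handoff before rehearsal ✓
(handoff, retro): handoff before retro ✓
(handoff, standup): handoff before standup ✓
(handoff, sync_call): handoff before sync_call ✓
(interview, retro): interview before retro ✓
(interview, sync_call): interview before sync_call ✓
(lunch, retro): lunch before retro ✓
(lunch, sync_call): lunch before sync_call ✓
(reindex, demo): reindex before demo ✓
(reindex, interview): reindex before interview ✓
(reindex, load_test): reindex before load_test ✓
(reindex, rehearsal): reindex before rehearsal ✓
(reindex, retro): reindex before retro ✓
(reindex, sync_call): reindex before sync_call ✓
(standup, retro): standup before retro ✓
(sync_call, retro): sync_call before retro ✓
(triage, retro): triage before retro ✓
Count: 22.

22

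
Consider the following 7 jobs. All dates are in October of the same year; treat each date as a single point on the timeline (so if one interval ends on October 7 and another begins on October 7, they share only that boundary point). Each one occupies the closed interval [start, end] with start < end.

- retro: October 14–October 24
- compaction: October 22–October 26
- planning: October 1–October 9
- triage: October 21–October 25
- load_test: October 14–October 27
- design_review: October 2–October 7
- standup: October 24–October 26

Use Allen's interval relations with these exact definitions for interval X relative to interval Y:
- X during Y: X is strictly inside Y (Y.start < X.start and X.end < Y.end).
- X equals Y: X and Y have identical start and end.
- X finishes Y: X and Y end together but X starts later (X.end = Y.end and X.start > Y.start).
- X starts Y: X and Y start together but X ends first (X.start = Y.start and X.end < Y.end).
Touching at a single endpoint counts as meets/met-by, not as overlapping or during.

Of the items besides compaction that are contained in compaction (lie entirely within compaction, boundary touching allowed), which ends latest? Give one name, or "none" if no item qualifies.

standup

Target compaction = [October 22, October 26].
design_review [October 2, October 7] → before → excluded.
load_test [October 14, October 27] → contains → excluded.
planning [October 1, October 9] → before → excluded.
retro [October 14, October 24] → overlaps → excluded.
standup [October 24, October 26] → finishes → candidate.
triage [October 21, October 25] → overlaps → excluded.
Among candidates, latest end is October 26 → standup.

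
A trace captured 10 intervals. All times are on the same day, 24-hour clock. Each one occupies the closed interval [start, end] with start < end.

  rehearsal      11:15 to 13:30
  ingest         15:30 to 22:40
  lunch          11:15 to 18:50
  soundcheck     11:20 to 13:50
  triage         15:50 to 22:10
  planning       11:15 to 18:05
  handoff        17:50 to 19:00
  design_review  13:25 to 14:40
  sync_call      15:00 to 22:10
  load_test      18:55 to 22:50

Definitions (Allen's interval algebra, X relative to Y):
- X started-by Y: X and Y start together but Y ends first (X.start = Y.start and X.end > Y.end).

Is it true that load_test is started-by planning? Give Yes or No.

load_test = [18:55, 22:50], planning = [11:15, 18:05].
Actual relation of load_test to planning: after.
Asked whether 'started-by' holds → No.

No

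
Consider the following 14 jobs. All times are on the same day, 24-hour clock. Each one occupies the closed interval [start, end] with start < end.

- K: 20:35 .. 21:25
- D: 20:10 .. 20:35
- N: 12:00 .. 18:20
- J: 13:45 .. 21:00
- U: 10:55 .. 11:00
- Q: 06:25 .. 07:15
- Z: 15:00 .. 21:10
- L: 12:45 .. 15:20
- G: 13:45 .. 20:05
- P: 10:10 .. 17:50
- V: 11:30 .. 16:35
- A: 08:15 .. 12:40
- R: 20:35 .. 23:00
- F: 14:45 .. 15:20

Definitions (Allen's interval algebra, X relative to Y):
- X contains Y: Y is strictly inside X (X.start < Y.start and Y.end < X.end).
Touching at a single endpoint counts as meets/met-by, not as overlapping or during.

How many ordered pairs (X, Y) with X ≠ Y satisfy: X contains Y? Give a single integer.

13

Checking all 182 ordered pairs for relation 'contains'; matching pairs in alphabetical order:
(A, U): A contains U ✓
(G, F): G contains F ✓
(J, D): J contains D ✓
(J, F): J contains F ✓
(N, F): N contains F ✓
(N, L): N contains L ✓
(P, F): P contains F ✓
(P, L): P contains L ✓
(P, U): P contains U ✓
(P, V): P contains V ✓
(V, F): V contains F ✓
(V, L): V contains L ✓
(Z, D): Z contains D ✓
Count: 13.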